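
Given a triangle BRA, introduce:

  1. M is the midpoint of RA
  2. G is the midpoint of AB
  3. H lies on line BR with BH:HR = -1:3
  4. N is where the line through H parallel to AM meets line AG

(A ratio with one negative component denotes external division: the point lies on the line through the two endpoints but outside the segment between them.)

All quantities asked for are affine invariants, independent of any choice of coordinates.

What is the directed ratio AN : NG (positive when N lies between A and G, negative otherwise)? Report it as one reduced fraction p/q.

AN:NG = -3/2

Choose coordinates B = (0, 0), R = (1, 0), A = (0, 1).
1. M is the midpoint of RA ⇒ M = (1/2, 1/2)
2. G is the midpoint of AB ⇒ G = (0, 1/2)
3. H lies on line BR with BH:HR = -1:3 ⇒ H = (-1/2, 0)
4. N is where the line through H parallel to AM meets line AG ⇒ N = (0, -1/2)
N = A + t·(G−A) with t = 3, so AN:NG = t:(1−t) = 3:-2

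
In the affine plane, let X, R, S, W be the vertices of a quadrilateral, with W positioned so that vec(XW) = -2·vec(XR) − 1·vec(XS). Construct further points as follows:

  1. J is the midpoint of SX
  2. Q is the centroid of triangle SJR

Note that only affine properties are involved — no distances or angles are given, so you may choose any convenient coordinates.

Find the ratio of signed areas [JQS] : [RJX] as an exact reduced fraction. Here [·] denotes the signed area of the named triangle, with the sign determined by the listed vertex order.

Choose coordinates X = (0, 0), R = (1, 0), S = (0, 1), W = (-2, -1).
1. J is the midpoint of SX ⇒ J = (0, 1/2)
2. Q is the centroid of triangle SJR ⇒ Q = (1/3, 1/2)
2·[JQS] = 1/6, 2·[RJX] = 1/2
[JQS]:[RJX] = 1/6:1/2 = 1/3

[JQS]:[RJX] = 1/3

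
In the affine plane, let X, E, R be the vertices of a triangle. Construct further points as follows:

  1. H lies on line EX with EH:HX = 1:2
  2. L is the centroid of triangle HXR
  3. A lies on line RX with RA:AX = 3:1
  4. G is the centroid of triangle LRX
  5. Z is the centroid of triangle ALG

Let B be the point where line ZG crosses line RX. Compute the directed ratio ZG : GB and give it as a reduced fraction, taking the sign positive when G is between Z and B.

Set X = (0, 0), E = (1, 0), R = (0, 1); any affine frame gives the same invariant.
1. H lies on line EX with EH:HX = 1:2 ⇒ H = (2/3, 0)
2. L is the centroid of triangle HXR ⇒ L = (2/9, 1/3)
3. A lies on line RX with RA:AX = 3:1 ⇒ A = (0, 1/4)
4. G is the centroid of triangle LRX ⇒ G = (2/27, 4/9)
5. Z is the centroid of triangle ALG ⇒ Z = (8/81, 37/108)
line ZG meets RX at B = (0, 3/4)
G = Z + t·(B−Z) with t = 1/4, so ZG:GB = 1/4:3/4

ZG:GB = 1/3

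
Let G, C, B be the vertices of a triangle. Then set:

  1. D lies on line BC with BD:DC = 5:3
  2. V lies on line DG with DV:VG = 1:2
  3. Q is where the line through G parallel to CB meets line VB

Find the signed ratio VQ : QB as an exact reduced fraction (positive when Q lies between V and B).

VQ:QB = -2/3

Assign G = (0, 0), C = (1, 0), B = (0, 1) — the answer is frame-independent, so this choice is without loss of generality.
1. D lies on line BC with BD:DC = 5:3 ⇒ D = (5/8, 3/8)
2. V lies on line DG with DV:VG = 1:2 ⇒ V = (5/12, 1/4)
3. Q is where the line through G parallel to CB meets line VB ⇒ Q = (5/4, -5/4)
Q = V + t·(B−V) with t = -2, so VQ:QB = t:(1−t) = -2:3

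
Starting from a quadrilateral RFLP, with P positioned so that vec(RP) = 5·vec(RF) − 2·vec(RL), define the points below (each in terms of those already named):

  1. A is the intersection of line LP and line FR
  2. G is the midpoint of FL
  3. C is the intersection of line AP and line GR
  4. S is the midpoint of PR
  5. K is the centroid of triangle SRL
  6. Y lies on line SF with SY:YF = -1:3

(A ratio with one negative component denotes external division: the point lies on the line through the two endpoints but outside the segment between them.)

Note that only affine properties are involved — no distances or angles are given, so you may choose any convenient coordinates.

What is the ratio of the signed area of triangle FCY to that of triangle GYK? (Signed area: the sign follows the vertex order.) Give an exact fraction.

Set R = (0, 0), F = (1, 0), L = (0, 1), P = (5, -2); any affine frame gives the same invariant.
1. A is the intersection of line LP and line FR ⇒ A = (5/3, 0)
2. G is the midpoint of FL ⇒ G = (1/2, 1/2)
3. C is the intersection of line AP and line GR ⇒ C = (5/8, 5/8)
4. S is the midpoint of PR ⇒ S = (5/2, -1)
5. K is the centroid of triangle SRL ⇒ K = (5/6, 0)
6. Y lies on line SF with SY:YF = -1:3 ⇒ Y = (13/4, -3/2)
2·[FCY] = -27/32, 2·[GYK] = -17/24
[FCY]:[GYK] = -27/32:-17/24 = 81/68

[FCY]:[GYK] = 81/68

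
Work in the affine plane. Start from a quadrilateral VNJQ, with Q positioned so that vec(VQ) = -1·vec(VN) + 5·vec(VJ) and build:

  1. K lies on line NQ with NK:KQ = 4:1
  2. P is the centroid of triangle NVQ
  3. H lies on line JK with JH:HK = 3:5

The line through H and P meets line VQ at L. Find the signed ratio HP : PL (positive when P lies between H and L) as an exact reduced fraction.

HP:PL = -2/5

Set V = (0, 0), N = (1, 0), J = (0, 1), Q = (-1, 5); any affine frame gives the same invariant.
1. K lies on line NQ with NK:KQ = 4:1 ⇒ K = (-3/5, 4)
2. P is the centroid of triangle NVQ ⇒ P = (0, 5/3)
3. H lies on line JK with JH:HK = 3:5 ⇒ H = (-9/40, 17/8)
line HP meets VQ at L = (-9/16, 45/16)
P = H + t·(L−H) with t = -2/3, so HP:PL = -2/3:5/3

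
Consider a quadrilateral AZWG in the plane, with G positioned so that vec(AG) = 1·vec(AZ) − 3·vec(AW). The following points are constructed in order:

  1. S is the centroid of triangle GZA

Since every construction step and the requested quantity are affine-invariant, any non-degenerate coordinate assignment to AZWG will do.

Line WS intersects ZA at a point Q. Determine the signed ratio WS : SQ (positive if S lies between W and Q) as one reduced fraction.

WS:SQ = -2

Set A = (0, 0), Z = (1, 0), W = (0, 1), G = (1, -3); any affine frame gives the same invariant.
1. S is the centroid of triangle GZA ⇒ S = (2/3, -1)
line WS meets ZA at Q = (1/3, 0)
S = W + t·(Q−W) with t = 2, so WS:SQ = 2:-1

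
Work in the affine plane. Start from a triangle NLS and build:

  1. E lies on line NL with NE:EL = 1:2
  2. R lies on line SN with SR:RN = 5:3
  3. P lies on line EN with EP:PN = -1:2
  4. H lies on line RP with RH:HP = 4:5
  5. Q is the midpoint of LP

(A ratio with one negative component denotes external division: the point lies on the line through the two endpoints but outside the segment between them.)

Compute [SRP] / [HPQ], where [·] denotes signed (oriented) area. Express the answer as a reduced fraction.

Work in coordinates with N = (0, 0), L = (1, 0), S = (0, 1).
1. E lies on line NL with NE:EL = 1:2 ⇒ E = (1/3, 0)
2. R lies on line SN with SR:RN = 5:3 ⇒ R = (0, 3/8)
3. P lies on line EN with EP:PN = -1:2 ⇒ P = (2/3, 0)
4. H lies on line RP with RH:HP = 4:5 ⇒ H = (8/27, 5/24)
5. Q is the midpoint of LP ⇒ Q = (5/6, 0)
2·[SRP] = 5/12, 2·[HPQ] = 5/144
[SRP]:[HPQ] = 5/12:5/144 = 12

[SRP]:[HPQ] = 12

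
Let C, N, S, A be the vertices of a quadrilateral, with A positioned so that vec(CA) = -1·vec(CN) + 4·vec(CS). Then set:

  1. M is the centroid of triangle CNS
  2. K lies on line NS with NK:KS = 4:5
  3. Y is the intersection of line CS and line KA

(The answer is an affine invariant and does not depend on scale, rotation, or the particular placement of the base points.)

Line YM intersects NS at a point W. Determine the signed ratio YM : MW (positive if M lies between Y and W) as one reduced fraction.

YM:MW = -22/7

Work in coordinates with C = (0, 0), N = (1, 0), S = (0, 1), A = (-1, 4).
1. M is the centroid of triangle CNS ⇒ M = (1/3, 1/3)
2. K lies on line NS with NK:KS = 4:5 ⇒ K = (5/9, 4/9)
3. Y is the intersection of line CS and line KA ⇒ Y = (0, 12/7)
line YM meets NS at W = (5/22, 17/22)
M = Y + t·(W−Y) with t = 22/15, so YM:MW = 22/15:-7/15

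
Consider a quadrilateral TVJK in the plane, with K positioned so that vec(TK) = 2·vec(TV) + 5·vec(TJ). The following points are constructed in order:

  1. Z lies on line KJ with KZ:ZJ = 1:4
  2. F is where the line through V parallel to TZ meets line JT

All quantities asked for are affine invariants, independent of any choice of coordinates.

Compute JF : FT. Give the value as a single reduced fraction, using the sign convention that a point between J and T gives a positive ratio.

Choose coordinates T = (0, 0), V = (1, 0), J = (0, 1), K = (2, 5).
1. Z lies on line KJ with KZ:ZJ = 1:4 ⇒ Z = (8/5, 21/5)
2. F is where the line through V parallel to TZ meets line JT ⇒ F = (0, -21/8)
F = J + t·(T−J) with t = 29/8, so JF:FT = t:(1−t) = 29/8:-21/8

JF:FT = -29/21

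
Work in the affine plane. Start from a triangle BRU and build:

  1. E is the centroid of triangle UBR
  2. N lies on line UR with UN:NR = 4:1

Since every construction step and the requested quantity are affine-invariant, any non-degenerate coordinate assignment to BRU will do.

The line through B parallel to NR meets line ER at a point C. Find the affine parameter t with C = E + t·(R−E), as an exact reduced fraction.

t = -2

Work in coordinates with B = (0, 0), R = (1, 0), U = (0, 1).
1. E is the centroid of triangle UBR ⇒ E = (1/3, 1/3)
2. N lies on line UR with UN:NR = 4:1 ⇒ N = (4/5, 1/5)
through B parallel to NR: direction (1/5, -1/5); meets ER at C = (-1, 1)
C = E + t·(R−E) with t = -2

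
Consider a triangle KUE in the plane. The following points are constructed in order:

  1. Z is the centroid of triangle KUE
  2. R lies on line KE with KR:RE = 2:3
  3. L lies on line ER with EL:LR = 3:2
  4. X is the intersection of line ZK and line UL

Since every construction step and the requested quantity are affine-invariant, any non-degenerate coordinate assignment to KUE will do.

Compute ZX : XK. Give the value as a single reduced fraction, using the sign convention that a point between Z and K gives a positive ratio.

Work in coordinates with K = (0, 0), U = (1, 0), E = (0, 1).
1. Z is the centroid of triangle KUE ⇒ Z = (1/3, 1/3)
2. R lies on line KE with KR:RE = 2:3 ⇒ R = (0, 2/5)
3. L lies on line ER with EL:LR = 3:2 ⇒ L = (0, 16/25)
4. X is the intersection of line ZK and line UL ⇒ X = (16/41, 16/41)
X = Z + t·(K−Z) with t = -7/41, so ZX:XK = t:(1−t) = -7/41:48/41

ZX:XK = -7/48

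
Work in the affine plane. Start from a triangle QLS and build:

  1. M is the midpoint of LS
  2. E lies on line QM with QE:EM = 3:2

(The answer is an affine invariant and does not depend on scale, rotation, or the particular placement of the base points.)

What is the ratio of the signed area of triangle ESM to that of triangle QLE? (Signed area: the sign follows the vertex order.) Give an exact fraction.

Choose coordinates Q = (0, 0), L = (1, 0), S = (0, 1).
1. M is the midpoint of LS ⇒ M = (1/2, 1/2)
2. E lies on line QM with QE:EM = 3:2 ⇒ E = (3/10, 3/10)
2·[ESM] = -1/5, 2·[QLE] = 3/10
[ESM]:[QLE] = -1/5:3/10 = -2/3

[ESM]:[QLE] = -2/3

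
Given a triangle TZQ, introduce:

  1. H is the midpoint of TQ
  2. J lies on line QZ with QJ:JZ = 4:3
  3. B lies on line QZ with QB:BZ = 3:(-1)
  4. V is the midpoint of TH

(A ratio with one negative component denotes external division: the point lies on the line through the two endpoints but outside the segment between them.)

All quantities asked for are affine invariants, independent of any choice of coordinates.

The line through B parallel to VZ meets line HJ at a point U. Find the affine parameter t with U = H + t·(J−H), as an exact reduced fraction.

Choose coordinates T = (0, 0), Z = (1, 0), Q = (0, 1).
1. H is the midpoint of TQ ⇒ H = (0, 1/2)
2. J lies on line QZ with QJ:JZ = 4:3 ⇒ J = (4/7, 3/7)
3. B lies on line QZ with QB:BZ = 3:(-1) ⇒ B = (3/2, -1/2)
4. V is the midpoint of TH ⇒ V = (0, 1/4)
through B parallel to VZ: direction (1, -1/4); meets HJ at U = (-5, 9/8)
U = H + t·(J−H) with t = -35/4

t = -35/4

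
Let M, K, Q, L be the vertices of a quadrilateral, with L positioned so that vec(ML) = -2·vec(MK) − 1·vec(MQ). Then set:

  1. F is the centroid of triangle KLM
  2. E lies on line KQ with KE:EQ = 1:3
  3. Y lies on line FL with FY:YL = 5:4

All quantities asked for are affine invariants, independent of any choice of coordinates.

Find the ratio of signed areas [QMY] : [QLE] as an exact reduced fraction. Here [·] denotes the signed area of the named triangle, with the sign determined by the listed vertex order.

[QMY]:[QLE] = -34/81

Assign M = (0, 0), K = (1, 0), Q = (0, 1), L = (-2, -1) — the answer is frame-independent, so this choice is without loss of generality.
1. F is the centroid of triangle KLM ⇒ F = (-1/3, -1/3)
2. E lies on line KQ with KE:EQ = 1:3 ⇒ E = (3/4, 1/4)
3. Y lies on line FL with FY:YL = 5:4 ⇒ Y = (-34/27, -19/27)
2·[QMY] = -34/27, 2·[QLE] = 3
[QMY]:[QLE] = -34/27:3 = -34/81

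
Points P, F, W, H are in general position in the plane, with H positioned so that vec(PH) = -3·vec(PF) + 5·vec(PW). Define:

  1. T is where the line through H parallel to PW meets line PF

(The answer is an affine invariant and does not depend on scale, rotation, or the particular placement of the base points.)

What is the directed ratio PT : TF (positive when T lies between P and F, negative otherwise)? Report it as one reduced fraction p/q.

PT:TF = -3/4

Set P = (0, 0), F = (1, 0), W = (0, 1), H = (-3, 5); any affine frame gives the same invariant.
1. T is where the line through H parallel to PW meets line PF ⇒ T = (-3, 0)
T = P + t·(F−P) with t = -3, so PT:TF = t:(1−t) = -3:4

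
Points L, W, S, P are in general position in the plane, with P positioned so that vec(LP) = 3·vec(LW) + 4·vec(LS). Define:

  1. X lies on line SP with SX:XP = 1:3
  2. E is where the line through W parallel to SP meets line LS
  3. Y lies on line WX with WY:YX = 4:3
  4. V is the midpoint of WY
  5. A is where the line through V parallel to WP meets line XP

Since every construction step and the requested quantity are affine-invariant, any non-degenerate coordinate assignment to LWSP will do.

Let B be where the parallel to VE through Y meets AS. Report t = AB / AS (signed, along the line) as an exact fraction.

Assign L = (0, 0), W = (1, 0), S = (0, 1), P = (3, 4) — the answer is frame-independent, so this choice is without loss of generality.
1. X lies on line SP with SX:XP = 1:3 ⇒ X = (3/4, 7/4)
2. E is where the line through W parallel to SP meets line LS ⇒ E = (0, -1)
3. Y lies on line WX with WY:YX = 4:3 ⇒ Y = (6/7, 1)
4. V is the midpoint of WY ⇒ V = (13/14, 1/2)
5. A is where the line through V parallel to WP meets line XP ⇒ A = (33/14, 47/14)
through Y parallel to VE: direction (-13/14, -3/2); meets AS at B = (9/4, 13/4)
B = A + t·(S−A) with t = 1/22

t = 1/22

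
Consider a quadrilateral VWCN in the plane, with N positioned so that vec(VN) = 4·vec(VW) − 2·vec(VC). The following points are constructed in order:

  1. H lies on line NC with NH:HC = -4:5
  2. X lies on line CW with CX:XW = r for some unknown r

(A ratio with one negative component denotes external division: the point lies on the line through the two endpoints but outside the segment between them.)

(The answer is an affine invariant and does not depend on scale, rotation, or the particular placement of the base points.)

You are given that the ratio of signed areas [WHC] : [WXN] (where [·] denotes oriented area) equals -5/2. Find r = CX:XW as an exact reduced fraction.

Choose coordinates V = (0, 0), W = (1, 0), C = (0, 1), N = (4, -2).
1. H lies on line NC with NH:HC = -4:5 ⇒ H = (20, -14)
2. With CX:XW = r, write λ = r/(r+1) so X = C + λ·(W−C); X is affine-linear in λ
Every point depending on X is an affine combination of X and λ-independent points, so each such coordinate is linear in λ; the λ² term in each signed area is a multiple of (W−C)×(W−C) = 0, so 2·[WHC] and 2·[WXN] are each linear in λ. Evaluating at λ=0 and λ=1:
  2·[WHC] = 5,   2·[WXN] = λ − 1
So [WHC]:[WXN] = (5) / (λ − 1). Setting this equal to -5/2:
  5 = -5/2·(λ − 1)  ⇒  λ = -1
Then r = λ/(1−λ) = (-1)/(2) = -1/2. Check: with r = -1/2, X = (-1, 2) and [WHC]:[WXN] = -5/2 as required.

r = -1/2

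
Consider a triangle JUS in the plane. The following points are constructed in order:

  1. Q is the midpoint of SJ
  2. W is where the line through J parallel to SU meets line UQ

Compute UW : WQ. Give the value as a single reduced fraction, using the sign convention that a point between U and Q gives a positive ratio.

Set J = (0, 0), U = (1, 0), S = (0, 1); any affine frame gives the same invariant.
1. Q is the midpoint of SJ ⇒ Q = (0, 1/2)
2. W is where the line through J parallel to SU meets line UQ ⇒ W = (-1, 1)
W = U + t·(Q−U) with t = 2, so UW:WQ = t:(1−t) = 2:-1

UW:WQ = -2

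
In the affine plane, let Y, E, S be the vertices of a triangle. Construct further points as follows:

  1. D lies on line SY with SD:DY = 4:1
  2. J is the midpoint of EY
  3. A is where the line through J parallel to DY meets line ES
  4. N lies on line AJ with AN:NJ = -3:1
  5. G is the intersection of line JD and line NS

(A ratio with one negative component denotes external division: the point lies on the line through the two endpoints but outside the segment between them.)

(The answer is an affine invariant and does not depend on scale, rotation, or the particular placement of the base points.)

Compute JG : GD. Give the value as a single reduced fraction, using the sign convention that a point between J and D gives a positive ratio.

JG:GD = 5/16

Set Y = (0, 0), E = (1, 0), S = (0, 1); any affine frame gives the same invariant.
1. D lies on line SY with SD:DY = 4:1 ⇒ D = (0, 1/5)
2. J is the midpoint of EY ⇒ J = (1/2, 0)
3. A is where the line through J parallel to DY meets line ES ⇒ A = (1/2, 1/2)
4. N lies on line AJ with AN:NJ = -3:1 ⇒ N = (1/2, -1/4)
5. G is the intersection of line JD and line NS ⇒ G = (8/21, 1/21)
G = J + t·(D−J) with t = 5/21, so JG:GD = t:(1−t) = 5/21:16/21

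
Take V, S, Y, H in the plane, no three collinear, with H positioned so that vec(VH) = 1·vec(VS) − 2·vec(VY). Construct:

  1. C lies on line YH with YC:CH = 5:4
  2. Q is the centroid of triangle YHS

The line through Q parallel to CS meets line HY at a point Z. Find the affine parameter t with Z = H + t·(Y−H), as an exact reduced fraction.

Assign V = (0, 0), S = (1, 0), Y = (0, 1), H = (1, -2) — the answer is frame-independent, so this choice is without loss of generality.
1. C lies on line YH with YC:CH = 5:4 ⇒ C = (5/9, -2/3)
2. Q is the centroid of triangle YHS ⇒ Q = (2/3, -1/3)
through Q parallel to CS: direction (4/9, 2/3); meets HY at Z = (14/27, -5/9)
Z = H + t·(Y−H) with t = 13/27

t = 13/27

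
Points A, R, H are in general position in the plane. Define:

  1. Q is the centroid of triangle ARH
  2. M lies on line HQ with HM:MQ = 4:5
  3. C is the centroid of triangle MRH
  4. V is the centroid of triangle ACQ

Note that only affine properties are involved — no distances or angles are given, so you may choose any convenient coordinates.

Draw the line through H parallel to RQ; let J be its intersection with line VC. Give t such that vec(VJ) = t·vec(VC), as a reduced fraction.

t = 94/55

Assign A = (0, 0), R = (1, 0), H = (0, 1) — the answer is frame-independent, so this choice is without loss of generality.
1. Q is the centroid of triangle ARH ⇒ Q = (1/3, 1/3)
2. M lies on line HQ with HM:MQ = 4:5 ⇒ M = (4/27, 19/27)
3. C is the centroid of triangle MRH ⇒ C = (31/81, 46/81)
4. V is the centroid of triangle ACQ ⇒ V = (58/243, 73/243)
through H parallel to RQ: direction (-2/3, 1/3); meets VC at J = (16/33, 25/33)
J = V + t·(C−V) with t = 94/55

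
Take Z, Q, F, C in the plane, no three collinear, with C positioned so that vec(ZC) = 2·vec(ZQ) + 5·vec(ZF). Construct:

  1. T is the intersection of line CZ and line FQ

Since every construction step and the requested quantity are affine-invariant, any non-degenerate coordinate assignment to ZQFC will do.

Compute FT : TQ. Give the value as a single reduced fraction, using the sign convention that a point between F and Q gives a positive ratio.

FT:TQ = 2/5

Assign Z = (0, 0), Q = (1, 0), F = (0, 1), C = (2, 5) — the answer is frame-independent, so this choice is without loss of generality.
1. T is the intersection of line CZ and line FQ ⇒ T = (2/7, 5/7)
T = F + t·(Q−F) with t = 2/7, so FT:TQ = t:(1−t) = 2/7:5/7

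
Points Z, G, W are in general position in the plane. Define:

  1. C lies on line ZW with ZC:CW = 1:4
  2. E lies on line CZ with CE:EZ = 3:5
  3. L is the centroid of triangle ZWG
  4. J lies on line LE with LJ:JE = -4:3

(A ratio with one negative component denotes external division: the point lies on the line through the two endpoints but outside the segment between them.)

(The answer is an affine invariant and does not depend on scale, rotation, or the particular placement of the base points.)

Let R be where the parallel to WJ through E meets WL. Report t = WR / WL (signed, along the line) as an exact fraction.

Set Z = (0, 0), G = (1, 0), W = (0, 1); any affine frame gives the same invariant.
1. C lies on line ZW with ZC:CW = 1:4 ⇒ C = (0, 1/5)
2. E lies on line CZ with CE:EZ = 3:5 ⇒ E = (0, 1/8)
3. L is the centroid of triangle ZWG ⇒ L = (1/3, 1/3)
4. J lies on line LE with LJ:JE = -4:3 ⇒ J = (-1, -1/2)
through E parallel to WJ: direction (-1, -3/2); meets WL at R = (1/4, 1/2)
R = W + t·(L−W) with t = 3/4

t = 3/4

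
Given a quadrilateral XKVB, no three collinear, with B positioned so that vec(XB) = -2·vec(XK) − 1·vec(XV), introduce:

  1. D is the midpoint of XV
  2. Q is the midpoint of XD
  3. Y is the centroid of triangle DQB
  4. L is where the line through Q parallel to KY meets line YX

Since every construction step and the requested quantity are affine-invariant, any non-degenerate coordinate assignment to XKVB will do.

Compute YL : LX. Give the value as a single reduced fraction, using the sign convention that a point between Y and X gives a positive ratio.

YL:LX = -6/5

Set X = (0, 0), K = (1, 0), V = (0, 1), B = (-2, -1); any affine frame gives the same invariant.
1. D is the midpoint of XV ⇒ D = (0, 1/2)
2. Q is the midpoint of XD ⇒ Q = (0, 1/4)
3. Y is the centroid of triangle DQB ⇒ Y = (-2/3, -1/12)
4. L is where the line through Q parallel to KY meets line YX ⇒ L = (10/3, 5/12)
L = Y + t·(X−Y) with t = 6, so YL:LX = t:(1−t) = 6:-5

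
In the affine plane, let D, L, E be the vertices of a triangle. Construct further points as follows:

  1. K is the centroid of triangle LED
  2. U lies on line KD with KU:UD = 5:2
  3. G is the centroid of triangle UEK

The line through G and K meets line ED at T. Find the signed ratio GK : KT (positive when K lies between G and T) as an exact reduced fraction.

Work in coordinates with D = (0, 0), L = (1, 0), E = (0, 1).
1. K is the centroid of triangle LED ⇒ K = (1/3, 1/3)
2. U lies on line KD with KU:UD = 5:2 ⇒ U = (2/21, 2/21)
3. G is the centroid of triangle UEK ⇒ G = (1/7, 10/21)
line GK meets ED at T = (0, 7/12)
K = G + t·(T−G) with t = -4/3, so GK:KT = -4/3:7/3

GK:KT = -4/7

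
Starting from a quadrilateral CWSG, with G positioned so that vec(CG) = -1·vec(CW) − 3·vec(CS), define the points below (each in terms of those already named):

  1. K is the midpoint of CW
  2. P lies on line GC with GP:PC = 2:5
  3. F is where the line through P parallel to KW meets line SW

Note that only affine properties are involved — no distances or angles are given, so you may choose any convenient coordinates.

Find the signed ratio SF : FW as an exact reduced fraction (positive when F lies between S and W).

Work in coordinates with C = (0, 0), W = (1, 0), S = (0, 1), G = (-1, -3).
1. K is the midpoint of CW ⇒ K = (1/2, 0)
2. P lies on line GC with GP:PC = 2:5 ⇒ P = (-5/7, -15/7)
3. F is where the line through P parallel to KW meets line SW ⇒ F = (22/7, -15/7)
F = S + t·(W−S) with t = 22/7, so SF:FW = t:(1−t) = 22/7:-15/7

SF:FW = -22/15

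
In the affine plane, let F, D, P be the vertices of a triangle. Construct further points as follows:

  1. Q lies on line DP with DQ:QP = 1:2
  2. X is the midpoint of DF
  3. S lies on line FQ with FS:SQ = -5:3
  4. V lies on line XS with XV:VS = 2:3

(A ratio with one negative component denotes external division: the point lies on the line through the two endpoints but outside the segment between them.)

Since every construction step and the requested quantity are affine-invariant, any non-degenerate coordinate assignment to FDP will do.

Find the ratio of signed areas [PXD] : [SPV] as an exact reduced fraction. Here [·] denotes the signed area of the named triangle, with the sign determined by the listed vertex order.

Work in coordinates with F = (0, 0), D = (1, 0), P = (0, 1).
1. Q lies on line DP with DQ:QP = 1:2 ⇒ Q = (2/3, 1/3)
2. X is the midpoint of DF ⇒ X = (1/2, 0)
3. S lies on line FQ with FS:SQ = -5:3 ⇒ S = (5/3, 5/6)
4. V lies on line XS with XV:VS = 2:3 ⇒ V = (29/30, 1/3)
2·[PXD] = 1/2, 2·[SPV] = 19/20
[PXD]:[SPV] = 1/2:19/20 = 10/19

[PXD]:[SPV] = 10/19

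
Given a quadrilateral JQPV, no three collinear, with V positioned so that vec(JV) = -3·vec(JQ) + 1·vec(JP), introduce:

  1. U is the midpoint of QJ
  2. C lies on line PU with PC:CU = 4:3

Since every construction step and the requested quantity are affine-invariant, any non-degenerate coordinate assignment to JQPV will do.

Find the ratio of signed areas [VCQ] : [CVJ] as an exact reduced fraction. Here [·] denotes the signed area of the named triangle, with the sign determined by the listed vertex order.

Set J = (0, 0), Q = (1, 0), P = (0, 1), V = (-3, 1); any affine frame gives the same invariant.
1. U is the midpoint of QJ ⇒ U = (1/2, 0)
2. C lies on line PU with PC:CU = 4:3 ⇒ C = (2/7, 3/7)
2·[VCQ] = -1, 2·[CVJ] = 11/7
[VCQ]:[CVJ] = -1:11/7 = -7/11

[VCQ]:[CVJ] = -7/11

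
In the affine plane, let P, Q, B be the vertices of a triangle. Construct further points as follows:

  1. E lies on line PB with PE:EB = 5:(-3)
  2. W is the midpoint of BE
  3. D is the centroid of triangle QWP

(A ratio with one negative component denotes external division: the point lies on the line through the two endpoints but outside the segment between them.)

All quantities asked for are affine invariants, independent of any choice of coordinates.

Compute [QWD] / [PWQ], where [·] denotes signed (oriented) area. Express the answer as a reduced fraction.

Assign P = (0, 0), Q = (1, 0), B = (0, 1) — the answer is frame-independent, so this choice is without loss of generality.
1. E lies on line PB with PE:EB = 5:(-3) ⇒ E = (0, 5/2)
2. W is the midpoint of BE ⇒ W = (0, 7/4)
3. D is the centroid of triangle QWP ⇒ D = (1/3, 7/12)
2·[QWD] = 7/12, 2·[PWQ] = -7/4
[QWD]:[PWQ] = 7/12:-7/4 = -1/3

[QWD]:[PWQ] = -1/3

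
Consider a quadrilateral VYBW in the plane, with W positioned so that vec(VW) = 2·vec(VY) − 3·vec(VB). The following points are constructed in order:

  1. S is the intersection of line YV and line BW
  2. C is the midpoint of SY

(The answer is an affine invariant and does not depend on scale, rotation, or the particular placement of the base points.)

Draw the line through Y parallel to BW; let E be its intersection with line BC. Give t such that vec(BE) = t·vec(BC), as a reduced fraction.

t = 2

Work in coordinates with V = (0, 0), Y = (1, 0), B = (0, 1), W = (2, -3).
1. S is the intersection of line YV and line BW ⇒ S = (1/2, 0)
2. C is the midpoint of SY ⇒ C = (3/4, 0)
through Y parallel to BW: direction (2, -4); meets BC at E = (3/2, -1)
E = B + t·(C−B) with t = 2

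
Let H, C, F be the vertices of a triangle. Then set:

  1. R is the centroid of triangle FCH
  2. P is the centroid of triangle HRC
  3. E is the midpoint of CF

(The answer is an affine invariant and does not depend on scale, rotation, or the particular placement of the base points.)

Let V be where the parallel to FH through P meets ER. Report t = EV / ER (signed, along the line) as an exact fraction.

t = 1/3

Assign H = (0, 0), C = (1, 0), F = (0, 1) — the answer is frame-independent, so this choice is without loss of generality.
1. R is the centroid of triangle FCH ⇒ R = (1/3, 1/3)
2. P is the centroid of triangle HRC ⇒ P = (4/9, 1/9)
3. E is the midpoint of CF ⇒ E = (1/2, 1/2)
through P parallel to FH: direction (0, -1); meets ER at V = (4/9, 4/9)
V = E + t·(R−E) with t = 1/3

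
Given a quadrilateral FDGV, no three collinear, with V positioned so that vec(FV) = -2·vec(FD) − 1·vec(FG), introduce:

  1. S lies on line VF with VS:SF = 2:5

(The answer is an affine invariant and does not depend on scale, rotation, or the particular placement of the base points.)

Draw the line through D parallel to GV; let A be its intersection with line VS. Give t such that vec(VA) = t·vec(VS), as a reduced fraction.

Work in coordinates with F = (0, 0), D = (1, 0), G = (0, 1), V = (-2, -1).
1. S lies on line VF with VS:SF = 2:5 ⇒ S = (-10/7, -5/7)
through D parallel to GV: direction (-2, -2); meets VS at A = (2, 1)
A = V + t·(S−V) with t = 7

t = 7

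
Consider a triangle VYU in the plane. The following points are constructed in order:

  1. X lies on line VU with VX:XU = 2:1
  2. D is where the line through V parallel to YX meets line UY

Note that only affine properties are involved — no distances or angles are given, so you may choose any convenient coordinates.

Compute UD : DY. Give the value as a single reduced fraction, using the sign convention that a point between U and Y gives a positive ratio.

UD:DY = -3/2

Work in coordinates with V = (0, 0), Y = (1, 0), U = (0, 1).
1. X lies on line VU with VX:XU = 2:1 ⇒ X = (0, 2/3)
2. D is where the line through V parallel to YX meets line UY ⇒ D = (3, -2)
D = U + t·(Y−U) with t = 3, so UD:DY = t:(1−t) = 3:-2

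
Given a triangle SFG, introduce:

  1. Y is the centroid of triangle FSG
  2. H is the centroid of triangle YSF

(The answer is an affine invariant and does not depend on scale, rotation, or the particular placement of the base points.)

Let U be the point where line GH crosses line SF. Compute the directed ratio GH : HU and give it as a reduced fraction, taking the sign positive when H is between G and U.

GH:HU = 8

Set S = (0, 0), F = (1, 0), G = (0, 1); any affine frame gives the same invariant.
1. Y is the centroid of triangle FSG ⇒ Y = (1/3, 1/3)
2. H is the centroid of triangle YSF ⇒ H = (4/9, 1/9)
line GH meets SF at U = (1/2, 0)
H = G + t·(U−G) with t = 8/9, so GH:HU = 8/9:1/9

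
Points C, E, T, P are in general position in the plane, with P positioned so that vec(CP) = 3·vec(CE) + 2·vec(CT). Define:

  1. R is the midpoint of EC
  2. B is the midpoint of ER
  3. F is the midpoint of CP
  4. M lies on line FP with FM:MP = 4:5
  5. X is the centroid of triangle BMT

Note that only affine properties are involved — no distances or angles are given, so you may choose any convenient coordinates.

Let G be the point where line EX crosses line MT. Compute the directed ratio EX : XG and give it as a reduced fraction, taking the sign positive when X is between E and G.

EX:XG = 32/15

Set C = (0, 0), E = (1, 0), T = (0, 1), P = (3, 2); any affine frame gives the same invariant.
1. R is the midpoint of EC ⇒ R = (1/2, 0)
2. B is the midpoint of ER ⇒ B = (3/4, 0)
3. F is the midpoint of CP ⇒ F = (3/2, 1)
4. M lies on line FP with FM:MP = 4:5 ⇒ M = (13/6, 13/9)
5. X is the centroid of triangle BMT ⇒ X = (35/36, 22/27)
line EX meets MT at G = (1105/1152, 517/432)
X = E + t·(G−E) with t = 32/47, so EX:XG = 32/47:15/47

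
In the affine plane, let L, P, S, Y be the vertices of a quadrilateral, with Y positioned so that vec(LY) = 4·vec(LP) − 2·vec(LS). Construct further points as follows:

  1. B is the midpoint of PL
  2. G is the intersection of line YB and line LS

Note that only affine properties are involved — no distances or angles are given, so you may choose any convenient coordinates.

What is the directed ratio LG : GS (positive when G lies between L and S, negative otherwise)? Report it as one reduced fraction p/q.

Assign L = (0, 0), P = (1, 0), S = (0, 1), Y = (4, -2) — the answer is frame-independent, so this choice is without loss of generality.
1. B is the midpoint of PL ⇒ B = (1/2, 0)
2. G is the intersection of line YB and line LS ⇒ G = (0, 2/7)
G = L + t·(S−L) with t = 2/7, so LG:GS = t:(1−t) = 2/7:5/7

LG:GS = 2/5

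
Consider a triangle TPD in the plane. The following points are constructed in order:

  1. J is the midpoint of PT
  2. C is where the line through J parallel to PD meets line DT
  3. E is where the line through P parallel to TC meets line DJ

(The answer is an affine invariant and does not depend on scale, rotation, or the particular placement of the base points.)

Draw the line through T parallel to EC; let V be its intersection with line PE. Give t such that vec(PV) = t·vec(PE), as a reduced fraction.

Set T = (0, 0), P = (1, 0), D = (0, 1); any affine frame gives the same invariant.
1. J is the midpoint of PT ⇒ J = (1/2, 0)
2. C is where the line through J parallel to PD meets line DT ⇒ C = (0, 1/2)
3. E is where the line through P parallel to TC meets line DJ ⇒ E = (1, -1)
through T parallel to EC: direction (-1, 3/2); meets PE at V = (1, -3/2)
V = P + t·(E−P) with t = 3/2

t = 3/2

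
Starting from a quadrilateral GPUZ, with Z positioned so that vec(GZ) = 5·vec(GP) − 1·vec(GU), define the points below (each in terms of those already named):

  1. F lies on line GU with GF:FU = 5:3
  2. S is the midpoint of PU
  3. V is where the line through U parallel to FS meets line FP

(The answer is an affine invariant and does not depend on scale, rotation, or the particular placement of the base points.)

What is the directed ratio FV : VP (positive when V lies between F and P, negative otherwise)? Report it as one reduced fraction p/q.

FV:VP = -1/2

Assign G = (0, 0), P = (1, 0), U = (0, 1), Z = (5, -1) — the answer is frame-independent, so this choice is without loss of generality.
1. F lies on line GU with GF:FU = 5:3 ⇒ F = (0, 5/8)
2. S is the midpoint of PU ⇒ S = (1/2, 1/2)
3. V is where the line through U parallel to FS meets line FP ⇒ V = (-1, 5/4)
V = F + t·(P−F) with t = -1, so FV:VP = t:(1−t) = -1:2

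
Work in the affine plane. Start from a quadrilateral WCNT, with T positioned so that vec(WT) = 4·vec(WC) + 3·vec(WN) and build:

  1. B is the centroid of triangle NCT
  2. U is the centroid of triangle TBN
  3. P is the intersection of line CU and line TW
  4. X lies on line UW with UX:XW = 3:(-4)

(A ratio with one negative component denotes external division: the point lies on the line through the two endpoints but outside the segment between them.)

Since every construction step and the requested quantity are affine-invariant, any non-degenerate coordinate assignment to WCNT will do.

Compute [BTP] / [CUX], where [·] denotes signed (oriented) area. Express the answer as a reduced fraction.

[BTP]:[CUX] = 3/80

Assign W = (0, 0), C = (1, 0), N = (0, 1), T = (4, 3) — the answer is frame-independent, so this choice is without loss of generality.
1. B is the centroid of triangle NCT ⇒ B = (5/3, 4/3)
2. U is the centroid of triangle TBN ⇒ U = (17/9, 16/9)
3. P is the intersection of line CU and line TW ⇒ P = (8/5, 6/5)
4. X lies on line UW with UX:XW = 3:(-4) ⇒ X = (68/9, 64/9)
2·[BTP] = -1/5, 2·[CUX] = -16/3
[BTP]:[CUX] = -1/5:-16/3 = 3/80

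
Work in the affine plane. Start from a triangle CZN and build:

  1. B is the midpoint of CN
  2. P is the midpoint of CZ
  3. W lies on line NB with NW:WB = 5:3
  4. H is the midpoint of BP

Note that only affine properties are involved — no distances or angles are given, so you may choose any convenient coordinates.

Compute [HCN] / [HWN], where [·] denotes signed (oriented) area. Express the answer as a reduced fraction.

[HCN]:[HWN] = 16/5

Work in coordinates with C = (0, 0), Z = (1, 0), N = (0, 1).
1. B is the midpoint of CN ⇒ B = (0, 1/2)
2. P is the midpoint of CZ ⇒ P = (1/2, 0)
3. W lies on line NB with NW:WB = 5:3 ⇒ W = (0, 11/16)
4. H is the midpoint of BP ⇒ H = (1/4, 1/4)
2·[HCN] = -1/4, 2·[HWN] = -5/64
[HCN]:[HWN] = -1/4:-5/64 = 16/5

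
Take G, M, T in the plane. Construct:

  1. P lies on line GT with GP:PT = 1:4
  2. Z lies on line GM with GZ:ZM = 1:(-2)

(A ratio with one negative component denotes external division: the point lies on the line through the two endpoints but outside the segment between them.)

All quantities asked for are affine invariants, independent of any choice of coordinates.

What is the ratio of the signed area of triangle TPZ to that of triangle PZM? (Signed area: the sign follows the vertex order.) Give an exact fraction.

Assign G = (0, 0), M = (1, 0), T = (0, 1) — the answer is frame-independent, so this choice is without loss of generality.
1. P lies on line GT with GP:PT = 1:4 ⇒ P = (0, 1/5)
2. Z lies on line GM with GZ:ZM = 1:(-2) ⇒ Z = (-1, 0)
2·[TPZ] = -4/5, 2·[PZM] = 2/5
[TPZ]:[PZM] = -4/5:2/5 = -2

[TPZ]:[PZM] = -2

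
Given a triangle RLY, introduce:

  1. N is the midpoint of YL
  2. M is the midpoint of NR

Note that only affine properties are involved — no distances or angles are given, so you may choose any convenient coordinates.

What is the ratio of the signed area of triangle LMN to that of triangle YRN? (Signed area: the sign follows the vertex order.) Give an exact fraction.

[LMN]:[YRN] = -1/2

Choose coordinates R = (0, 0), L = (1, 0), Y = (0, 1).
1. N is the midpoint of YL ⇒ N = (1/2, 1/2)
2. M is the midpoint of NR ⇒ M = (1/4, 1/4)
2·[LMN] = -1/4, 2·[YRN] = 1/2
[LMN]:[YRN] = -1/4:1/2 = -1/2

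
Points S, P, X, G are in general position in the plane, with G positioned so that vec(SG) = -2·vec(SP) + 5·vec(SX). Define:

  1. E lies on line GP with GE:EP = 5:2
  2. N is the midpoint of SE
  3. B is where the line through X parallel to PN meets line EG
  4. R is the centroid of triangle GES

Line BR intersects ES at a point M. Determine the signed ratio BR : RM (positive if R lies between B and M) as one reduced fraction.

Choose coordinates S = (0, 0), P = (1, 0), X = (0, 1), G = (-2, 5).
1. E lies on line GP with GE:EP = 5:2 ⇒ E = (1/7, 10/7)
2. N is the midpoint of SE ⇒ N = (1/14, 5/7)
3. B is where the line through X parallel to PN meets line EG ⇒ B = (26/35, 3/7)
4. R is the centroid of triangle GES ⇒ R = (-13/21, 15/7)
line BR meets ES at M = (39/322, 195/161)
R = B + t·(M−B) with t = 46/21, so BR:RM = 46/21:-25/21

BR:RM = -46/25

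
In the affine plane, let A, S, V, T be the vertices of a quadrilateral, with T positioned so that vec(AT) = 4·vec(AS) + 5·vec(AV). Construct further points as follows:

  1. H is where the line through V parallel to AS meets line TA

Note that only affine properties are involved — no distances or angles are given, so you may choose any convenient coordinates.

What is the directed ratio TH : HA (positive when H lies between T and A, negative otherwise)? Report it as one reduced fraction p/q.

TH:HA = 4

Work in coordinates with A = (0, 0), S = (1, 0), V = (0, 1), T = (4, 5).
1. H is where the line through V parallel to AS meets line TA ⇒ H = (4/5, 1)
H = T + t·(A−T) with t = 4/5, so TH:HA = t:(1−t) = 4/5:1/5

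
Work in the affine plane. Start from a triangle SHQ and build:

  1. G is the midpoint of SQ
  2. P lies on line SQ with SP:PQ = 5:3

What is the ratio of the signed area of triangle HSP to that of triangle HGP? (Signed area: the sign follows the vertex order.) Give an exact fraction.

[HSP]:[HGP] = 5

Set S = (0, 0), H = (1, 0), Q = (0, 1); any affine frame gives the same invariant.
1. G is the midpoint of SQ ⇒ G = (0, 1/2)
2. P lies on line SQ with SP:PQ = 5:3 ⇒ P = (0, 5/8)
2·[HSP] = -5/8, 2·[HGP] = -1/8
[HSP]:[HGP] = -5/8:-1/8 = 5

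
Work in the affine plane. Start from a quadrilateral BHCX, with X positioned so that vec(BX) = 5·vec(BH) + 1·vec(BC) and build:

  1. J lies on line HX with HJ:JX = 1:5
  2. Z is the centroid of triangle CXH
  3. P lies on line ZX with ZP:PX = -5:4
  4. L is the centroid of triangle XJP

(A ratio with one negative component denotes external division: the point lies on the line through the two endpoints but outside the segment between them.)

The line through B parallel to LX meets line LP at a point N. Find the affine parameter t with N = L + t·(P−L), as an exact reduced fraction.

Work in coordinates with B = (0, 0), H = (1, 0), C = (0, 1), X = (5, 1).
1. J lies on line HX with HJ:JX = 1:5 ⇒ J = (5/3, 1/6)
2. Z is the centroid of triangle CXH ⇒ Z = (2, 2/3)
3. P lies on line ZX with ZP:PX = -5:4 ⇒ P = (17, 7/3)
4. L is the centroid of triangle XJP ⇒ L = (71/9, 7/6)
through B parallel to LX: direction (-26/9, -1/6); meets LP at N = (-1001/450, -77/600)
N = L + t·(P−L) with t = -111/100

t = -111/100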